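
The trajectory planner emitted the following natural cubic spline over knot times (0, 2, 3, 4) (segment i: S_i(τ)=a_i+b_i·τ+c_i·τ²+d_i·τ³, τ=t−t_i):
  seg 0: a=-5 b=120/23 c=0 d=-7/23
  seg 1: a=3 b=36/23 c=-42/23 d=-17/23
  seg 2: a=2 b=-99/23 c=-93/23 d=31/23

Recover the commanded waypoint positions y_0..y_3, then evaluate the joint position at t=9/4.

y_0=-5 y_1=3 y_2=2 y_3=-5
S(9/4) = 209/64

y_0 = S_0(0) = a_0 = -5
y_1 = S_1(0) = a_1 = 3
y_2 = S_2(0) = a_2 = 2
y_3 = S_2(1) = -5
t_q=9/4 is in segment 1 (τ=1/4); S_1(τ)=209/64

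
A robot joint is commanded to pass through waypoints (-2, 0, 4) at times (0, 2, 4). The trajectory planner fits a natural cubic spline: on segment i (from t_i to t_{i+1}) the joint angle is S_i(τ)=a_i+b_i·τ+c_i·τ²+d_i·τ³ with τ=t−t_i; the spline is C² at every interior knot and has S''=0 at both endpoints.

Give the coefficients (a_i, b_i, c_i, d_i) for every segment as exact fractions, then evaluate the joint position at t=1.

Δ: Δ0=1, Δ1=2
row 1: diag=8, rhs=6; c'=1/4, d'=3/4
back: M1=3/4
M: M0=0, M1=3/4, M2=0
seg 0: a=-2, c=M0/2=0, d=(M1−M0)/(6·2)=1/16, b=Δ0−h0·(2M0+M1)/6=3/4
seg 1: a=0, c=M1/2=3/8, d=(M2−M1)/(6·2)=-1/16, b=Δ1−h1·(2M1+M2)/6=3/2
t_q=1 → seg 0, τ=1; S=-2+3/4·τ+0·τ²+1/16·τ³=-19/16

  seg 0: a=-2 b=3/4 c=0 d=1/16
  seg 1: a=0 b=3/2 c=3/8 d=-1/16
S(1) = -19/16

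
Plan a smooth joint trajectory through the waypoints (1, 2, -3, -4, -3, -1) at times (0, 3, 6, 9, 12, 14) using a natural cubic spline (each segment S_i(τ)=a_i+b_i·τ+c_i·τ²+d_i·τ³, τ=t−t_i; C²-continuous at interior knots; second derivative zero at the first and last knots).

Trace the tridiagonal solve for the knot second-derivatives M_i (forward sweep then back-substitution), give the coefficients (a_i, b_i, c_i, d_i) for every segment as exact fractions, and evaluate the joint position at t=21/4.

  seg 0: a=1 b=1477/1545 c=0 d=-962/13905
  seg 1: a=2 b=-1409/1545 c=-962/1545 d=344/2781
  seg 2: a=-3 b=-2021/1545 c=758/1545 d=-256/4635
  seg 3: a=-4 b=223/1545 c=-2/309 d=322/13905
  seg 4: a=-3 b=1129/1545 c=104/515 d=-52/1545
S(21/4) = -1849/1030

Δ: Δ0=1/3, Δ1=-5/3, Δ2=-1/3, Δ3=1/3, Δ4=1
row 1: diag=12, rhs=-12; c'=1/4, d'=-1
row 2: denom=12−3·1/4=45/4; d'=(8−3·-1)/(45/4)=44/45
row 3: denom=12−3·4/15=56/5; d'=(4−3·44/45)/(56/5)=2/21
row 4: denom=10−3·15/56=515/56; d'=(4−3·2/21)/(515/56)=208/515
back: M4=208/515
back: M3=2/21−15/56·208/515=-4/309
back: M2=44/45−4/15·-4/309=1516/1545
back: M1=-1−1/4·1516/1545=-1924/1545
M: M0=0, M1=-1924/1545, M2=1516/1545, M3=-4/309, M4=208/515, M5=0
seg 0: a=1, c=M0/2=0, d=(M1−M0)/(6·3)=-962/13905, b=Δ0−h0·(2M0+M1)/6=1477/1545
seg 1: a=2, c=M1/2=-962/1545, d=(M2−M1)/(6·3)=344/2781, b=Δ1−h1·(2M1+M2)/6=-1409/1545
seg 2: a=-3, c=M2/2=758/1545, d=(M3−M2)/(6·3)=-256/4635, b=Δ2−h2·(2M2+M3)/6=-2021/1545
seg 3: a=-4, c=M3/2=-2/309, d=(M4−M3)/(6·3)=322/13905, b=Δ3−h3·(2M3+M4)/6=223/1545
seg 4: a=-3, c=M4/2=104/515, d=(M5−M4)/(6·2)=-52/1545, b=Δ4−h4·(2M4+M5)/6=1129/1545
t_q=21/4 → seg 1, τ=9/4; S=2+-1409/1545·τ+-962/1545·τ²+344/2781·τ³=-1849/1030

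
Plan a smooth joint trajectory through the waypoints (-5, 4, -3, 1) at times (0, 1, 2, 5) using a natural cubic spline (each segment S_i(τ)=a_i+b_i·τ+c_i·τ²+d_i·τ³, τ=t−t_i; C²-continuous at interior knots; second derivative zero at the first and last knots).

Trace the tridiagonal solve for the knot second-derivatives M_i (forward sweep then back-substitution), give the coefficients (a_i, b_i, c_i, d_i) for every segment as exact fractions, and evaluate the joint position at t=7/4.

  seg 0: a=-5 b=1246/93 c=0 d=-409/93
  seg 1: a=4 b=19/93 c=-409/31 d=557/93
  seg 2: a=-3 b=-764/93 c=148/31 d=-148/279
S(7/4) = -1471/1984

Δ: Δ0=9, Δ1=-7, Δ2=4/3
row 1: diag=4, rhs=-96; c'=1/4, d'=-24
row 2: denom=8−1·1/4=31/4; d'=(50−1·-24)/(31/4)=296/31
back: M2=296/31
back: M1=-24−1/4·296/31=-818/31
M: M0=0, M1=-818/31, M2=296/31, M3=0
seg 0: a=-5, c=M0/2=0, d=(M1−M0)/(6·1)=-409/93, b=Δ0−h0·(2M0+M1)/6=1246/93
seg 1: a=4, c=M1/2=-409/31, d=(M2−M1)/(6·1)=557/93, b=Δ1−h1·(2M1+M2)/6=19/93
seg 2: a=-3, c=M2/2=148/31, d=(M3−M2)/(6·3)=-148/279, b=Δ2−h2·(2M2+M3)/6=-764/93
t_q=7/4 → seg 1, τ=3/4; S=4+19/93·τ+-409/31·τ²+557/93·τ³=-1471/1984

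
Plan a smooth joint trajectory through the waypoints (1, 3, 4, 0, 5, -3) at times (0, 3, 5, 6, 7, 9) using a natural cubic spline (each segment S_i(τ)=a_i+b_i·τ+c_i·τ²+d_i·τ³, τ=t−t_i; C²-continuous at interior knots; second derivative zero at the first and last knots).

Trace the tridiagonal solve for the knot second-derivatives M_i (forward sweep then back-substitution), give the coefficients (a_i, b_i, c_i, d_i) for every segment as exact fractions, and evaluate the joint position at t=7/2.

Δ: Δ0=2/3, Δ1=1/2, Δ2=-4, Δ3=5, Δ4=-4
row 1: diag=10, rhs=-1; c'=1/5, d'=-1/10
row 2: denom=6−2·1/5=28/5; d'=(-27−2·-1/10)/(28/5)=-67/14
row 3: denom=4−1·5/28=107/28; d'=(54−1·-67/14)/(107/28)=1646/107
row 4: denom=6−1·28/107=614/107; d'=(-54−1·1646/107)/(614/107)=-3712/307
back: M4=-3712/307
back: M3=1646/107−28/107·-3712/307=5694/307
back: M2=-67/14−5/28·5694/307=-2486/307
back: M1=-1/10−1/5·-2486/307=933/614
M: M0=0, M1=933/614, M2=-2486/307, M3=5694/307, M4=-3712/307, M5=0
seg 0: a=1, c=M0/2=0, d=(M1−M0)/(6·3)=311/3684, b=Δ0−h0·(2M0+M1)/6=-343/3684
seg 1: a=3, c=M1/2=933/1228, d=(M2−M1)/(6·2)=-5905/7368, b=Δ1−h1·(2M1+M2)/6=4027/1842
seg 2: a=4, c=M2/2=-1243/307, d=(M3−M2)/(6·1)=4090/921, b=Δ2−h2·(2M2+M3)/6=-4045/921
seg 3: a=0, c=M3/2=2847/307, d=(M4−M3)/(6·1)=-4703/921, b=Δ3−h3·(2M3+M4)/6=767/921
seg 4: a=5, c=M4/2=-1856/307, d=(M5−M4)/(6·2)=928/921, b=Δ4−h4·(2M4+M5)/6=3740/921
t_q=7/2 → seg 1, τ=1/2; S=3+4027/1842·τ+933/1228·τ²+-5905/7368·τ³=82185/19648

  seg 0: a=1 b=-343/3684 c=0 d=311/3684
  seg 1: a=3 b=4027/1842 c=933/1228 d=-5905/7368
  seg 2: a=4 b=-4045/921 c=-1243/307 d=4090/921
  seg 3: a=0 b=767/921 c=2847/307 d=-4703/921
  seg 4: a=5 b=3740/921 c=-1856/307 d=928/921
S(7/2) = 82185/19648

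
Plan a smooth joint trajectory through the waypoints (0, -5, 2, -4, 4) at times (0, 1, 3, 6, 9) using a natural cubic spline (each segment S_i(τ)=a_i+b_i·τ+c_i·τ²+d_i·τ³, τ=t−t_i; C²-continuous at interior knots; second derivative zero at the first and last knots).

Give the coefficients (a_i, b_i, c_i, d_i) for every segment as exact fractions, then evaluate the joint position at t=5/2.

Δ: Δ0=-5, Δ1=7/2, Δ2=-2, Δ3=8/3
row 1: diag=6, rhs=51; c'=1/3, d'=17/2
row 2: denom=10−2·1/3=28/3; d'=(-33−2·17/2)/(28/3)=-75/14
row 3: denom=12−3·9/28=309/28; d'=(28−3·-75/14)/(309/28)=1234/309
back: M3=1234/309
back: M2=-75/14−9/28·1234/309=-684/103
back: M1=17/2−1/3·-684/103=2207/206
M: M0=0, M1=2207/206, M2=-684/103, M3=1234/309, M4=0
seg 0: a=0, c=M0/2=0, d=(M1−M0)/(6·1)=2207/1236, b=Δ0−h0·(2M0+M1)/6=-8387/1236
seg 1: a=-5, c=M1/2=2207/412, d=(M2−M1)/(6·2)=-3575/2472, b=Δ1−h1·(2M1+M2)/6=-883/618
seg 2: a=2, c=M2/2=-342/103, d=(M3−M2)/(6·3)=1643/2781, b=Δ2−h2·(2M2+M3)/6=817/309
seg 3: a=-4, c=M3/2=617/309, d=(M4−M3)/(6·3)=-617/2781, b=Δ3−h3·(2M3+M4)/6=-410/309
t_q=5/2 → seg 1, τ=3/2; S=-5+-883/618·τ+2207/412·τ²+-3575/2472·τ³=189/6592

  seg 0: a=0 b=-8387/1236 c=0 d=2207/1236
  seg 1: a=-5 b=-883/618 c=2207/412 d=-3575/2472
  seg 2: a=2 b=817/309 c=-342/103 d=1643/2781
  seg 3: a=-4 b=-410/309 c=617/309 d=-617/2781
S(5/2) = 189/6592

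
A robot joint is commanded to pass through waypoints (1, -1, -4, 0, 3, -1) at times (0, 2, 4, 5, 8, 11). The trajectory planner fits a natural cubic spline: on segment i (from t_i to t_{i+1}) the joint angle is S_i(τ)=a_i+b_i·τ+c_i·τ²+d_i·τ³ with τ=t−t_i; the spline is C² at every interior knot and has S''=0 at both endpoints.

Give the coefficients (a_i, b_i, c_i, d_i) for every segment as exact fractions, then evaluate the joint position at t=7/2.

  seg 0: a=1 b=-298/933 c=0 d=-635/3732
  seg 1: a=-1 b=-2203/933 c=-635/622 d=5417/7464
  seg 2: a=-4 b=4225/1866 c=4147/1244 d=-5963/3732
  seg 3: a=0 b=15443/3732 c=-454/311 d=4633/33588
  seg 4: a=3 b=-1673/1866 c=-815/3732 d=815/33588
S(7/2) = -87367/19904

Δ: Δ0=-1, Δ1=-3/2, Δ2=4, Δ3=1, Δ4=-4/3
row 1: diag=8, rhs=-3; c'=1/4, d'=-3/8
row 2: denom=6−2·1/4=11/2; d'=(33−2·-3/8)/(11/2)=135/22
row 3: denom=8−1·2/11=86/11; d'=(-18−1·135/22)/(86/11)=-531/172
row 4: denom=12−3·33/86=933/86; d'=(-14−3·-531/172)/(933/86)=-815/1866
back: M4=-815/1866
back: M3=-531/172−33/86·-815/1866=-908/311
back: M2=135/22−2/11·-908/311=4147/622
back: M1=-3/8−1/4·4147/622=-635/311
M: M0=0, M1=-635/311, M2=4147/622, M3=-908/311, M4=-815/1866, M5=0
seg 0: a=1, c=M0/2=0, d=(M1−M0)/(6·2)=-635/3732, b=Δ0−h0·(2M0+M1)/6=-298/933
seg 1: a=-1, c=M1/2=-635/622, d=(M2−M1)/(6·2)=5417/7464, b=Δ1−h1·(2M1+M2)/6=-2203/933
seg 2: a=-4, c=M2/2=4147/1244, d=(M3−M2)/(6·1)=-5963/3732, b=Δ2−h2·(2M2+M3)/6=4225/1866
seg 3: a=0, c=M3/2=-454/311, d=(M4−M3)/(6·3)=4633/33588, b=Δ3−h3·(2M3+M4)/6=15443/3732
seg 4: a=3, c=M4/2=-815/3732, d=(M5−M4)/(6·3)=815/33588, b=Δ4−h4·(2M4+M5)/6=-1673/1866
t_q=7/2 → seg 1, τ=3/2; S=-1+-2203/933·τ+-635/622·τ²+5417/7464·τ³=-87367/19904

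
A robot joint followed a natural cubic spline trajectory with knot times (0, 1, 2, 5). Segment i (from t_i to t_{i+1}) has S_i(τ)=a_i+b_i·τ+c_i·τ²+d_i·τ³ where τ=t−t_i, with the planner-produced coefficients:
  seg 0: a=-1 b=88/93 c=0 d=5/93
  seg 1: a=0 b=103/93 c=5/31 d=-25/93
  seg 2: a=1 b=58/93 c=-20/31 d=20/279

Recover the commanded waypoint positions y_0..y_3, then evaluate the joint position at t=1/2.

y_0=-1 y_1=0 y_2=1 y_3=-1
S(1/2) = -129/248

y_0 = S_0(0) = a_0 = -1
y_1 = S_1(0) = a_1 = 0
y_2 = S_2(0) = a_2 = 1
y_3 = S_2(3) = -1
t_q=1/2 is in segment 0 (τ=1/2); S_0(τ)=-129/248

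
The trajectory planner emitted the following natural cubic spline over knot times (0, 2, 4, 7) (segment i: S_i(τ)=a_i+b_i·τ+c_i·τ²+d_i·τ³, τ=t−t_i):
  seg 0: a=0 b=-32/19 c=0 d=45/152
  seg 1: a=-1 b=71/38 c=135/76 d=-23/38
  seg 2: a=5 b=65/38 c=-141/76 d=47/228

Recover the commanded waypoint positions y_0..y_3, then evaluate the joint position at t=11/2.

y_0=0 y_1=-1 y_2=5 y_3=-1
S(11/2) = 2485/608

y_0 = S_0(0) = a_0 = 0
y_1 = S_1(0) = a_1 = -1
y_2 = S_2(0) = a_2 = 5
y_3 = S_2(3) = -1
t_q=11/2 is in segment 2 (τ=3/2); S_2(τ)=2485/608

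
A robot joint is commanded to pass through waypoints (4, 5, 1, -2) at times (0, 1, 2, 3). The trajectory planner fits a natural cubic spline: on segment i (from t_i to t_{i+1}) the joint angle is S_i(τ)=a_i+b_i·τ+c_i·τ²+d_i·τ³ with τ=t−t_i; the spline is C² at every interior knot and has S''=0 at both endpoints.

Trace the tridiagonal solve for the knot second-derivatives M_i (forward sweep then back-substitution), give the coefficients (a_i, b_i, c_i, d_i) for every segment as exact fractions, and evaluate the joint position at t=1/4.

Δ: Δ0=1, Δ1=-4, Δ2=-3
row 1: diag=4, rhs=-30; c'=1/4, d'=-15/2
row 2: denom=4−1·1/4=15/4; d'=(6−1·-15/2)/(15/4)=18/5
back: M2=18/5
back: M1=-15/2−1/4·18/5=-42/5
M: M0=0, M1=-42/5, M2=18/5, M3=0
seg 0: a=4, c=M0/2=0, d=(M1−M0)/(6·1)=-7/5, b=Δ0−h0·(2M0+M1)/6=12/5
seg 1: a=5, c=M1/2=-21/5, d=(M2−M1)/(6·1)=2, b=Δ1−h1·(2M1+M2)/6=-9/5
seg 2: a=1, c=M2/2=9/5, d=(M3−M2)/(6·1)=-3/5, b=Δ2−h2·(2M2+M3)/6=-21/5
t_q=1/4 → seg 0, τ=1/4; S=4+12/5·τ+0·τ²+-7/5·τ³=293/64

  seg 0: a=4 b=12/5 c=0 d=-7/5
  seg 1: a=5 b=-9/5 c=-21/5 d=2
  seg 2: a=1 b=-21/5 c=9/5 d=-3/5
S(1/4) = 293/64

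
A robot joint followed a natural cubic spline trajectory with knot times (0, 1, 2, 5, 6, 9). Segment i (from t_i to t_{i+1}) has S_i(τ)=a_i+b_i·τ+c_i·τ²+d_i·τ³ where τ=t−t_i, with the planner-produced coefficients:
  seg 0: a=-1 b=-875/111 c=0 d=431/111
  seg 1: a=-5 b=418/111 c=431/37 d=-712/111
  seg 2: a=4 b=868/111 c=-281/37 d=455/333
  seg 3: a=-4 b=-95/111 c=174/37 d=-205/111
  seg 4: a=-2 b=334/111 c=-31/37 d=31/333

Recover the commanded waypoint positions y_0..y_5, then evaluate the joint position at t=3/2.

y_0 = S_0(0) = a_0 = -1
y_1 = S_1(0) = a_1 = -5
y_2 = S_2(0) = a_2 = 4
y_3 = S_3(0) = a_3 = -4
y_4 = S_4(0) = a_4 = -2
y_5 = S_4(3) = 2
t_q=3/2 is in segment 1 (τ=1/2); S_1(τ)=-149/148

y_0=-1 y_1=-5 y_2=4 y_3=-4 y_4=-2 y_5=2
S(3/2) = -149/148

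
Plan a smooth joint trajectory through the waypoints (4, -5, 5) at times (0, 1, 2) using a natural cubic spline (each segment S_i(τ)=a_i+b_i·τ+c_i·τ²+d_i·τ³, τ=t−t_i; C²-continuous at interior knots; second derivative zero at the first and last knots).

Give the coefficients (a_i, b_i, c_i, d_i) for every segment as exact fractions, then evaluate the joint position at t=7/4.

  seg 0: a=4 b=-55/4 c=0 d=19/4
  seg 1: a=-5 b=1/2 c=57/4 d=-19/4
S(7/4) = 355/256

Δ: Δ0=-9, Δ1=10
row 1: diag=4, rhs=114; c'=1/4, d'=57/2
back: M1=57/2
M: M0=0, M1=57/2, M2=0
seg 0: a=4, c=M0/2=0, d=(M1−M0)/(6·1)=19/4, b=Δ0−h0·(2M0+M1)/6=-55/4
seg 1: a=-5, c=M1/2=57/4, d=(M2−M1)/(6·1)=-19/4, b=Δ1−h1·(2M1+M2)/6=1/2
t_q=7/4 → seg 1, τ=3/4; S=-5+1/2·τ+57/4·τ²+-19/4·τ³=355/256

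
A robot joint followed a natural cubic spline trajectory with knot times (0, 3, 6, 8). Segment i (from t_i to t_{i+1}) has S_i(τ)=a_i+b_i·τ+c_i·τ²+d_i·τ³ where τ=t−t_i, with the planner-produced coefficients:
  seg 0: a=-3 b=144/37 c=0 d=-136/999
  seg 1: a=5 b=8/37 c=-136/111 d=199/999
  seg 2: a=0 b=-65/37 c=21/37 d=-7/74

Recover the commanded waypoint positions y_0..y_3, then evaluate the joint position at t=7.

y_0=-3 y_1=5 y_2=0 y_3=-2
S(7) = -95/74

y_0 = S_0(0) = a_0 = -3
y_1 = S_1(0) = a_1 = 5
y_2 = S_2(0) = a_2 = 0
y_3 = S_2(2) = -2
t_q=7 is in segment 2 (τ=1); S_2(τ)=-95/74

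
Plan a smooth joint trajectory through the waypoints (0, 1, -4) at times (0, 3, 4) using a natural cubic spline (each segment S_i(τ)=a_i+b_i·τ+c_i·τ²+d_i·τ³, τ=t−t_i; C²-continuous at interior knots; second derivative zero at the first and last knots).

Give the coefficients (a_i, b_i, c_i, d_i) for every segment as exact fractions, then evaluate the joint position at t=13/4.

  seg 0: a=0 b=7/3 c=0 d=-2/9
  seg 1: a=1 b=-11/3 c=-2 d=2/3
S(13/4) = -1/32

Δ: Δ0=1/3, Δ1=-5
row 1: diag=8, rhs=-32; c'=1/8, d'=-4
back: M1=-4
M: M0=0, M1=-4, M2=0
seg 0: a=0, c=M0/2=0, d=(M1−M0)/(6·3)=-2/9, b=Δ0−h0·(2M0+M1)/6=7/3
seg 1: a=1, c=M1/2=-2, d=(M2−M1)/(6·1)=2/3, b=Δ1−h1·(2M1+M2)/6=-11/3
t_q=13/4 → seg 1, τ=1/4; S=1+-11/3·τ+-2·τ²+2/3·τ³=-1/32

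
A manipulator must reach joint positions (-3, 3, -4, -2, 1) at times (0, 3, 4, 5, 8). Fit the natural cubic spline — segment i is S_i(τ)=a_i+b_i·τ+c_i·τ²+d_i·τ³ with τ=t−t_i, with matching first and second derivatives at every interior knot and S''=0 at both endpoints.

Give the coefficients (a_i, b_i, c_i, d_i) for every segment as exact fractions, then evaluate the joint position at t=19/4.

Δ: Δ0=2, Δ1=-7, Δ2=2, Δ3=1
row 1: diag=8, rhs=-54; c'=1/8, d'=-27/4
row 2: denom=4−1·1/8=31/8; d'=(54−1·-27/4)/(31/8)=486/31
row 3: denom=8−1·8/31=240/31; d'=(-6−1·486/31)/(240/31)=-14/5
back: M3=-14/5
back: M2=486/31−8/31·-14/5=82/5
back: M1=-27/4−1/8·82/5=-44/5
M: M0=0, M1=-44/5, M2=82/5, M3=-14/5, M4=0
seg 0: a=-3, c=M0/2=0, d=(M1−M0)/(6·3)=-22/45, b=Δ0−h0·(2M0+M1)/6=32/5
seg 1: a=3, c=M1/2=-22/5, d=(M2−M1)/(6·1)=21/5, b=Δ1−h1·(2M1+M2)/6=-34/5
seg 2: a=-4, c=M2/2=41/5, d=(M3−M2)/(6·1)=-16/5, b=Δ2−h2·(2M2+M3)/6=-3
seg 3: a=-2, c=M3/2=-7/5, d=(M4−M3)/(6·3)=7/45, b=Δ3−h3·(2M3+M4)/6=19/5
t_q=19/4 → seg 2, τ=3/4; S=-4+-3·τ+41/5·τ²+-16/5·τ³=-239/80

  seg 0: a=-3 b=32/5 c=0 d=-22/45
  seg 1: a=3 b=-34/5 c=-22/5 d=21/5
  seg 2: a=-4 b=-3 c=41/5 d=-16/5
  seg 3: a=-2 b=19/5 c=-7/5 d=7/45
S(19/4) = -239/80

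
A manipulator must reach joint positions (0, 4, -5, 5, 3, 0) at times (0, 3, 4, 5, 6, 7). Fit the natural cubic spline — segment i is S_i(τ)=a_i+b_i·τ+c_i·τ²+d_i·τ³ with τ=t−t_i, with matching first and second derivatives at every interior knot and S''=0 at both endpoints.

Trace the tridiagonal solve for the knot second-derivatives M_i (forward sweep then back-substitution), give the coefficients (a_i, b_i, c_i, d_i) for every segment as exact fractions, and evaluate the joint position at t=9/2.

  seg 0: a=0 b=9928/1299 c=0 d=-2732/3897
  seg 1: a=4 b=-14660/1299 c=-2732/433 d=11165/1299
  seg 2: a=-5 b=2443/1299 c=8433/433 d=-14752/1299
  seg 3: a=5 b=8785/1299 c=-6319/433 d=7574/1299
  seg 4: a=3 b=-6407/1299 c=1255/433 d=-1255/1299
S(9/2) = -1057/1732

Δ: Δ0=4/3, Δ1=-9, Δ2=10, Δ3=-2, Δ4=-3
row 1: diag=8, rhs=-62; c'=1/8, d'=-31/4
row 2: denom=4−1·1/8=31/8; d'=(114−1·-31/4)/(31/8)=974/31
row 3: denom=4−1·8/31=116/31; d'=(-72−1·974/31)/(116/31)=-1603/58
row 4: denom=4−1·31/116=433/116; d'=(-6−1·-1603/58)/(433/116)=2510/433
back: M4=2510/433
back: M3=-1603/58−31/116·2510/433=-12638/433
back: M2=974/31−8/31·-12638/433=16866/433
back: M1=-31/4−1/8·16866/433=-5464/433
M: M0=0, M1=-5464/433, M2=16866/433, M3=-12638/433, M4=2510/433, M5=0
seg 0: a=0, c=M0/2=0, d=(M1−M0)/(6·3)=-2732/3897, b=Δ0−h0·(2M0+M1)/6=9928/1299
seg 1: a=4, c=M1/2=-2732/433, d=(M2−M1)/(6·1)=11165/1299, b=Δ1−h1·(2M1+M2)/6=-14660/1299
seg 2: a=-5, c=M2/2=8433/433, d=(M3−M2)/(6·1)=-14752/1299, b=Δ2−h2·(2M2+M3)/6=2443/1299
seg 3: a=5, c=M3/2=-6319/433, d=(M4−M3)/(6·1)=7574/1299, b=Δ3−h3·(2M3+M4)/6=8785/1299
seg 4: a=3, c=M4/2=1255/433, d=(M5−M4)/(6·1)=-1255/1299, b=Δ4−h4·(2M4+M5)/6=-6407/1299
t_q=9/2 → seg 2, τ=1/2; S=-5+2443/1299·τ+8433/433·τ²+-14752/1299·τ³=-1057/1732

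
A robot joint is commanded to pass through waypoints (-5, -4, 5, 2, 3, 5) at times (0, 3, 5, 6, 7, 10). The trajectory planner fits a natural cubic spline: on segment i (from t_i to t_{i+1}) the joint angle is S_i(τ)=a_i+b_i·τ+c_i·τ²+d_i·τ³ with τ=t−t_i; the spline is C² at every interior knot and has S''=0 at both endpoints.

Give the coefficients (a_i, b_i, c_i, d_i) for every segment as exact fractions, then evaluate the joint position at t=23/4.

  seg 0: a=-5 b=-1631/828 c=0 d=1907/7452
  seg 1: a=-4 b=2045/414 c=1907/828 d=-2089/1656
  seg 2: a=5 b=-68/69 c=-1090/207 d=673/207
  seg 3: a=2 b=-365/207 c=929/207 d=-119/69
  seg 4: a=3 b=422/207 c=-142/207 d=142/1863
S(23/4) = 3931/1472

Δ: Δ0=1/3, Δ1=9/2, Δ2=-3, Δ3=1, Δ4=2/3
row 1: diag=10, rhs=25; c'=1/5, d'=5/2
row 2: denom=6−2·1/5=28/5; d'=(-45−2·5/2)/(28/5)=-125/14
row 3: denom=4−1·5/28=107/28; d'=(24−1·-125/14)/(107/28)=922/107
row 4: denom=8−1·28/107=828/107; d'=(-2−1·922/107)/(828/107)=-284/207
back: M4=-284/207
back: M3=922/107−28/107·-284/207=1858/207
back: M2=-125/14−5/28·1858/207=-2180/207
back: M1=5/2−1/5·-2180/207=1907/414
M: M0=0, M1=1907/414, M2=-2180/207, M3=1858/207, M4=-284/207, M5=0
seg 0: a=-5, c=M0/2=0, d=(M1−M0)/(6·3)=1907/7452, b=Δ0−h0·(2M0+M1)/6=-1631/828
seg 1: a=-4, c=M1/2=1907/828, d=(M2−M1)/(6·2)=-2089/1656, b=Δ1−h1·(2M1+M2)/6=2045/414
seg 2: a=5, c=M2/2=-1090/207, d=(M3−M2)/(6·1)=673/207, b=Δ2−h2·(2M2+M3)/6=-68/69
seg 3: a=2, c=M3/2=929/207, d=(M4−M3)/(6·1)=-119/69, b=Δ3−h3·(2M3+M4)/6=-365/207
seg 4: a=3, c=M4/2=-142/207, d=(M5−M4)/(6·3)=142/1863, b=Δ4−h4·(2M4+M5)/6=422/207
t_q=23/4 → seg 2, τ=3/4; S=5+-68/69·τ+-1090/207·τ²+673/207·τ³=3931/1472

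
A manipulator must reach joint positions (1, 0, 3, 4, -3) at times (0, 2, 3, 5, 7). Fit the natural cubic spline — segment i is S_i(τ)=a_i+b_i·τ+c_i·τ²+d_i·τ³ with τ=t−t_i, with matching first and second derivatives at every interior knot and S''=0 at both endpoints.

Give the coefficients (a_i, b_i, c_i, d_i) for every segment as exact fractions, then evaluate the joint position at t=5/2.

  seg 0: a=1 b=-115/64 c=0 d=83/256
  seg 1: a=0 b=67/32 c=249/128 d=-133/128
  seg 2: a=3 b=367/128 c=-75/64 d=-3/512
  seg 3: a=4 b=-121/64 c=-309/256 d=103/512
S(5/2) = 1437/1024

Δ: Δ0=-1/2, Δ1=3, Δ2=1/2, Δ3=-7/2
row 1: diag=6, rhs=21; c'=1/6, d'=7/2
row 2: denom=6−1·1/6=35/6; d'=(-15−1·7/2)/(35/6)=-111/35
row 3: denom=8−2·12/35=256/35; d'=(-24−2·-111/35)/(256/35)=-309/128
back: M3=-309/128
back: M2=-111/35−12/35·-309/128=-75/32
back: M1=7/2−1/6·-75/32=249/64
M: M0=0, M1=249/64, M2=-75/32, M3=-309/128, M4=0
seg 0: a=1, c=M0/2=0, d=(M1−M0)/(6·2)=83/256, b=Δ0−h0·(2M0+M1)/6=-115/64
seg 1: a=0, c=M1/2=249/128, d=(M2−M1)/(6·1)=-133/128, b=Δ1−h1·(2M1+M2)/6=67/32
seg 2: a=3, c=M2/2=-75/64, d=(M3−M2)/(6·2)=-3/512, b=Δ2−h2·(2M2+M3)/6=367/128
seg 3: a=4, c=M3/2=-309/256, d=(M4−M3)/(6·2)=103/512, b=Δ3−h3·(2M3+M4)/6=-121/64
t_q=5/2 → seg 1, τ=1/2; S=0+67/32·τ+249/128·τ²+-133/128·τ³=1437/1024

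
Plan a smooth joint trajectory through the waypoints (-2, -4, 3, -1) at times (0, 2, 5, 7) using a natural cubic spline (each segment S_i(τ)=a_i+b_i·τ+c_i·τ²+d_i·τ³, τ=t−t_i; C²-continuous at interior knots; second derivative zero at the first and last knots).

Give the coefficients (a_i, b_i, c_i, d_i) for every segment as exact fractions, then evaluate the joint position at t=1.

Δ: Δ0=-1, Δ1=7/3, Δ2=-2
row 1: diag=10, rhs=20; c'=3/10, d'=2
row 2: denom=10−3·3/10=91/10; d'=(-26−3·2)/(91/10)=-320/91
back: M2=-320/91
back: M1=2−3/10·-320/91=278/91
M: M0=0, M1=278/91, M2=-320/91, M3=0
seg 0: a=-2, c=M0/2=0, d=(M1−M0)/(6·2)=139/546, b=Δ0−h0·(2M0+M1)/6=-551/273
seg 1: a=-4, c=M1/2=139/91, d=(M2−M1)/(6·3)=-23/63, b=Δ1−h1·(2M1+M2)/6=283/273
seg 2: a=3, c=M2/2=-160/91, d=(M3−M2)/(6·2)=80/273, b=Δ2−h2·(2M2+M3)/6=94/273
t_q=1 → seg 0, τ=1; S=-2+-551/273·τ+0·τ²+139/546·τ³=-685/182

  seg 0: a=-2 b=-551/273 c=0 d=139/546
  seg 1: a=-4 b=283/273 c=139/91 d=-23/63
  seg 2: a=3 b=94/273 c=-160/91 d=80/273
S(1) = -685/182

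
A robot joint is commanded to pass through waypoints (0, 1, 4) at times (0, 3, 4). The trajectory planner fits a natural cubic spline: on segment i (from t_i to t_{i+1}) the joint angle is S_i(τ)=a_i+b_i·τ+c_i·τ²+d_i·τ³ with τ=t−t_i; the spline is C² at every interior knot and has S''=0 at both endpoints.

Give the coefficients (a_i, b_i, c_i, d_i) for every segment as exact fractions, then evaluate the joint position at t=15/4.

  seg 0: a=0 b=-2/3 c=0 d=1/9
  seg 1: a=1 b=7/3 c=1 d=-1/3
S(15/4) = 203/64

Δ: Δ0=1/3, Δ1=3
row 1: diag=8, rhs=16; c'=1/8, d'=2
back: M1=2
M: M0=0, M1=2, M2=0
seg 0: a=0, c=M0/2=0, d=(M1−M0)/(6·3)=1/9, b=Δ0−h0·(2M0+M1)/6=-2/3
seg 1: a=1, c=M1/2=1, d=(M2−M1)/(6·1)=-1/3, b=Δ1−h1·(2M1+M2)/6=7/3
t_q=15/4 → seg 1, τ=3/4; S=1+7/3·τ+1·τ²+-1/3·τ³=203/64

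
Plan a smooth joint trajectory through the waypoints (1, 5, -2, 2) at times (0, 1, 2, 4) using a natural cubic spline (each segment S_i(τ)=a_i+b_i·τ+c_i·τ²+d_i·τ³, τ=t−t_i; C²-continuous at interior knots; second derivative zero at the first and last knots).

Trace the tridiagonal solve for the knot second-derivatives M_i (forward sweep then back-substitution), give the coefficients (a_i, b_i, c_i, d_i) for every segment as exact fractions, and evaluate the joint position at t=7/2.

Δ: Δ0=4, Δ1=-7, Δ2=2
row 1: diag=4, rhs=-66; c'=1/4, d'=-33/2
row 2: denom=6−1·1/4=23/4; d'=(54−1·-33/2)/(23/4)=282/23
back: M2=282/23
back: M1=-33/2−1/4·282/23=-450/23
M: M0=0, M1=-450/23, M2=282/23, M3=0
seg 0: a=1, c=M0/2=0, d=(M1−M0)/(6·1)=-75/23, b=Δ0−h0·(2M0+M1)/6=167/23
seg 1: a=5, c=M1/2=-225/23, d=(M2−M1)/(6·1)=122/23, b=Δ1−h1·(2M1+M2)/6=-58/23
seg 2: a=-2, c=M2/2=141/23, d=(M3−M2)/(6·2)=-47/46, b=Δ2−h2·(2M2+M3)/6=-142/23
t_q=7/2 → seg 2, τ=3/2; S=-2+-142/23·τ+141/23·τ²+-47/46·τ³=-337/368

  seg 0: a=1 b=167/23 c=0 d=-75/23
  seg 1: a=5 b=-58/23 c=-225/23 d=122/23
  seg 2: a=-2 b=-142/23 c=141/23 d=-47/46
S(7/2) = -337/368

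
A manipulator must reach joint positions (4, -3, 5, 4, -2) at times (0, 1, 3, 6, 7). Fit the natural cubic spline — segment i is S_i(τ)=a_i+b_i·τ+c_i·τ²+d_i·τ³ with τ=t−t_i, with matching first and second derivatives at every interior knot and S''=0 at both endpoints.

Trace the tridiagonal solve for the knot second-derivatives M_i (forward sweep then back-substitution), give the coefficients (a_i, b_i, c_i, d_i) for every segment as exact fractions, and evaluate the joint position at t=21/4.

  seg 0: a=4 b=-10723/1182 c=0 d=2449/1182
  seg 1: a=-3 b=-1688/591 c=2449/394 d=-3295/2364
  seg 2: a=5 b=3121/591 c=-423/197 d=163/1773
  seg 3: a=4 b=-3026/591 c=-260/197 d=260/591
S(21/4) = 88999/12608

Δ: Δ0=-7, Δ1=4, Δ2=-1/3, Δ3=-6
row 1: diag=6, rhs=66; c'=1/3, d'=11
row 2: denom=10−2·1/3=28/3; d'=(-26−2·11)/(28/3)=-36/7
row 3: denom=8−3·9/28=197/28; d'=(-34−3·-36/7)/(197/28)=-520/197
back: M3=-520/197
back: M2=-36/7−9/28·-520/197=-846/197
back: M1=11−1/3·-846/197=2449/197
M: M0=0, M1=2449/197, M2=-846/197, M3=-520/197, M4=0
seg 0: a=4, c=M0/2=0, d=(M1−M0)/(6·1)=2449/1182, b=Δ0−h0·(2M0+M1)/6=-10723/1182
seg 1: a=-3, c=M1/2=2449/394, d=(M2−M1)/(6·2)=-3295/2364, b=Δ1−h1·(2M1+M2)/6=-1688/591
seg 2: a=5, c=M2/2=-423/197, d=(M3−M2)/(6·3)=163/1773, b=Δ2−h2·(2M2+M3)/6=3121/591
seg 3: a=4, c=M3/2=-260/197, d=(M4−M3)/(6·1)=260/591, b=Δ3−h3·(2M3+M4)/6=-3026/591
t_q=21/4 → seg 2, τ=9/4; S=5+3121/591·τ+-423/197·τ²+163/1773·τ³=88999/12608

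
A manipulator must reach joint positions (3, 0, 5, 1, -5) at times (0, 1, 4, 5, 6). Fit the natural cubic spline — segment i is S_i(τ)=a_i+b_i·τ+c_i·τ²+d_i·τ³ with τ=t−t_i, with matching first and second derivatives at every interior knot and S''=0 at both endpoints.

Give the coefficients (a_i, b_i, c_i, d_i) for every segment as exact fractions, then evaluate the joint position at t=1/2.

  seg 0: a=3 b=-632/159 c=0 d=155/159
  seg 1: a=0 b=-167/159 c=155/53 d=-107/159
  seg 2: a=5 b=-266/159 c=-166/53 d=128/159
  seg 3: a=1 b=-878/159 c=-38/53 d=38/159
S(1/2) = 481/424

Δ: Δ0=-3, Δ1=5/3, Δ2=-4, Δ3=-6
row 1: diag=8, rhs=28; c'=3/8, d'=7/2
row 2: denom=8−3·3/8=55/8; d'=(-34−3·7/2)/(55/8)=-356/55
row 3: denom=4−1·8/55=212/55; d'=(-12−1·-356/55)/(212/55)=-76/53
back: M3=-76/53
back: M2=-356/55−8/55·-76/53=-332/53
back: M1=7/2−3/8·-332/53=310/53
M: M0=0, M1=310/53, M2=-332/53, M3=-76/53, M4=0
seg 0: a=3, c=M0/2=0, d=(M1−M0)/(6·1)=155/159, b=Δ0−h0·(2M0+M1)/6=-632/159
seg 1: a=0, c=M1/2=155/53, d=(M2−M1)/(6·3)=-107/159, b=Δ1−h1·(2M1+M2)/6=-167/159
seg 2: a=5, c=M2/2=-166/53, d=(M3−M2)/(6·1)=128/159, b=Δ2−h2·(2M2+M3)/6=-266/159
seg 3: a=1, c=M3/2=-38/53, d=(M4−M3)/(6·1)=38/159, b=Δ3−h3·(2M3+M4)/6=-878/159
t_q=1/2 → seg 0, τ=1/2; S=3+-632/159·τ+0·τ²+155/159·τ³=481/424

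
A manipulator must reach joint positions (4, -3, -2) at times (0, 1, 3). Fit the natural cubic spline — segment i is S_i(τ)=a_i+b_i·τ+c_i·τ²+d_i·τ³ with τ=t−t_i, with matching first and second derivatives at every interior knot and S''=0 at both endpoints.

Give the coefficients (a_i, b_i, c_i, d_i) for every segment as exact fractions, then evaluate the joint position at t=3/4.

Δ: Δ0=-7, Δ1=1/2
row 1: diag=6, rhs=45; c'=1/3, d'=15/2
back: M1=15/2
M: M0=0, M1=15/2, M2=0
seg 0: a=4, c=M0/2=0, d=(M1−M0)/(6·1)=5/4, b=Δ0−h0·(2M0+M1)/6=-33/4
seg 1: a=-3, c=M1/2=15/4, d=(M2−M1)/(6·2)=-5/8, b=Δ1−h1·(2M1+M2)/6=-9/2
t_q=3/4 → seg 0, τ=3/4; S=4+-33/4·τ+0·τ²+5/4·τ³=-425/256

  seg 0: a=4 b=-33/4 c=0 d=5/4
  seg 1: a=-3 b=-9/2 c=15/4 d=-5/8
S(3/4) = -425/256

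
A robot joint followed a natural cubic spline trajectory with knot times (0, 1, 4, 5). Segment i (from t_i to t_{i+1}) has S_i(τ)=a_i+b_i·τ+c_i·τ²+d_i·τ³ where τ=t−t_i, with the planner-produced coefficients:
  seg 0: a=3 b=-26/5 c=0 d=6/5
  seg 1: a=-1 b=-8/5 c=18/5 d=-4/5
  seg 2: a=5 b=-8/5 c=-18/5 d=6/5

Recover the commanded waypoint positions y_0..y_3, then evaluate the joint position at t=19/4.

y_0=3 y_1=-1 y_2=5 y_3=1
S(19/4) = 73/32

y_0 = S_0(0) = a_0 = 3
y_1 = S_1(0) = a_1 = -1
y_2 = S_2(0) = a_2 = 5
y_3 = S_2(1) = 1
t_q=19/4 is in segment 2 (τ=3/4); S_2(τ)=73/32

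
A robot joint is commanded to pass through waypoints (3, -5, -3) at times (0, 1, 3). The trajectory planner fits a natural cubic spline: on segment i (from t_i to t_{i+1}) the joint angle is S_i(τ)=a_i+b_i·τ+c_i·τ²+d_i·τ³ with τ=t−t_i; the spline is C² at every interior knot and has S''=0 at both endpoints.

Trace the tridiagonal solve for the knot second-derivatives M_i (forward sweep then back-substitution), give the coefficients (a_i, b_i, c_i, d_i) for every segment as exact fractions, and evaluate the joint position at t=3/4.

  seg 0: a=3 b=-19/2 c=0 d=3/2
  seg 1: a=-5 b=-5 c=9/2 d=-3/4
S(3/4) = -447/128

Δ: Δ0=-8, Δ1=1
row 1: diag=6, rhs=54; c'=1/3, d'=9
back: M1=9
M: M0=0, M1=9, M2=0
seg 0: a=3, c=M0/2=0, d=(M1−M0)/(6·1)=3/2, b=Δ0−h0·(2M0+M1)/6=-19/2
seg 1: a=-5, c=M1/2=9/2, d=(M2−M1)/(6·2)=-3/4, b=Δ1−h1·(2M1+M2)/6=-5
t_q=3/4 → seg 0, τ=3/4; S=3+-19/2·τ+0·τ²+3/2·τ³=-447/128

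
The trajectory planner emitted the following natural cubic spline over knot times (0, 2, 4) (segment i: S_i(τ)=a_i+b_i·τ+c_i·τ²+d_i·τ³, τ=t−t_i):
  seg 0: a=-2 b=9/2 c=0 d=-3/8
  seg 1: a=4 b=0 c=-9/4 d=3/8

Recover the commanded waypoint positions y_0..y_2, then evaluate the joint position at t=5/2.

y_0=-2 y_1=4 y_2=-2
S(5/2) = 223/64

y_0 = S_0(0) = a_0 = -2
y_1 = S_1(0) = a_1 = 4
y_2 = S_1(2) = -2
t_q=5/2 is in segment 1 (τ=1/2); S_1(τ)=223/64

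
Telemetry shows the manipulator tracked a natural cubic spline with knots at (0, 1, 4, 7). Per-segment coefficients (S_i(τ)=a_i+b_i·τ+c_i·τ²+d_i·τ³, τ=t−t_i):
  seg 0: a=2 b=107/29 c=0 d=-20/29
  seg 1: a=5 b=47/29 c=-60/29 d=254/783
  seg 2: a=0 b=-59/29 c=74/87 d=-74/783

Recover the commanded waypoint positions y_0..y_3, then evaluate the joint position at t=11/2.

y_0=2 y_1=5 y_2=0 y_3=-1
S(11/2) = -169/116

y_0 = S_0(0) = a_0 = 2
y_1 = S_1(0) = a_1 = 5
y_2 = S_2(0) = a_2 = 0
y_3 = S_2(3) = -1
t_q=11/2 is in segment 2 (τ=3/2); S_2(τ)=-169/116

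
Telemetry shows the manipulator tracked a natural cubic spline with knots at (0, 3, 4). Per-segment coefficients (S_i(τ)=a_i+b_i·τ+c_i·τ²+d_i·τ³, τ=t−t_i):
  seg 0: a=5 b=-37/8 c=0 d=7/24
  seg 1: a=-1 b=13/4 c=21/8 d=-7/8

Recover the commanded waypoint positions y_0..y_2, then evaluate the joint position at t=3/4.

y_0 = S_0(0) = a_0 = 5
y_1 = S_1(0) = a_1 = -1
y_2 = S_1(1) = 4
t_q=3/4 is in segment 0 (τ=3/4); S_0(τ)=847/512

y_0=5 y_1=-1 y_2=4
S(3/4) = 847/512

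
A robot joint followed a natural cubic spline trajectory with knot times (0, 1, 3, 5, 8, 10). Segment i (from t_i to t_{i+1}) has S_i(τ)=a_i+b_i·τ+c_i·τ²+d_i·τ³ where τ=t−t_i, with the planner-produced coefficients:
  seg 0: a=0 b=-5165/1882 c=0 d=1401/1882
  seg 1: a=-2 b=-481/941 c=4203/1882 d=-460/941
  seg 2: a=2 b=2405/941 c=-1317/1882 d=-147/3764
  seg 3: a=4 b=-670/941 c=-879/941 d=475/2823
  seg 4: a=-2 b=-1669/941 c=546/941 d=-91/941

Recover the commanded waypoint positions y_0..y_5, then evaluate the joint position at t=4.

y_0=0 y_1=-2 y_2=2 y_3=4 y_4=-2 y_5=-4
S(4) = 14367/3764

y_0 = S_0(0) = a_0 = 0
y_1 = S_1(0) = a_1 = -2
y_2 = S_2(0) = a_2 = 2
y_3 = S_3(0) = a_3 = 4
y_4 = S_4(0) = a_4 = -2
y_5 = S_4(2) = -4
t_q=4 is in segment 2 (τ=1); S_2(τ)=14367/3764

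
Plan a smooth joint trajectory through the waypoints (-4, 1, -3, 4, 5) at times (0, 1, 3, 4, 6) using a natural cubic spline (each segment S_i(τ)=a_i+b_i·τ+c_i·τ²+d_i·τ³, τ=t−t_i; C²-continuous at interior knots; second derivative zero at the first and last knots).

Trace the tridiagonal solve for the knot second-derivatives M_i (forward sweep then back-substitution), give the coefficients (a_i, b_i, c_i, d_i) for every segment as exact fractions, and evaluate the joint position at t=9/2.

Δ: Δ0=5, Δ1=-2, Δ2=7, Δ3=1/2
row 1: diag=6, rhs=-42; c'=1/3, d'=-7
row 2: denom=6−2·1/3=16/3; d'=(54−2·-7)/(16/3)=51/4
row 3: denom=6−1·3/16=93/16; d'=(-39−1·51/4)/(93/16)=-276/31
back: M3=-276/31
back: M2=51/4−3/16·-276/31=447/31
back: M1=-7−1/3·447/31=-366/31
M: M0=0, M1=-366/31, M2=447/31, M3=-276/31, M4=0
seg 0: a=-4, c=M0/2=0, d=(M1−M0)/(6·1)=-61/31, b=Δ0−h0·(2M0+M1)/6=216/31
seg 1: a=1, c=M1/2=-183/31, d=(M2−M1)/(6·2)=271/124, b=Δ1−h1·(2M1+M2)/6=33/31
seg 2: a=-3, c=M2/2=447/62, d=(M3−M2)/(6·1)=-241/62, b=Δ2−h2·(2M2+M3)/6=114/31
seg 3: a=4, c=M3/2=-138/31, d=(M4−M3)/(6·2)=23/31, b=Δ3−h3·(2M3+M4)/6=399/62
t_q=9/2 → seg 3, τ=1/2; S=4+399/62·τ+-138/31·τ²+23/31·τ³=1537/248

  seg 0: a=-4 b=216/31 c=0 d=-61/31
  seg 1: a=1 b=33/31 c=-183/31 d=271/124
  seg 2: a=-3 b=114/31 c=447/62 d=-241/62
  seg 3: a=4 b=399/62 c=-138/31 d=23/31
S(9/2) = 1537/248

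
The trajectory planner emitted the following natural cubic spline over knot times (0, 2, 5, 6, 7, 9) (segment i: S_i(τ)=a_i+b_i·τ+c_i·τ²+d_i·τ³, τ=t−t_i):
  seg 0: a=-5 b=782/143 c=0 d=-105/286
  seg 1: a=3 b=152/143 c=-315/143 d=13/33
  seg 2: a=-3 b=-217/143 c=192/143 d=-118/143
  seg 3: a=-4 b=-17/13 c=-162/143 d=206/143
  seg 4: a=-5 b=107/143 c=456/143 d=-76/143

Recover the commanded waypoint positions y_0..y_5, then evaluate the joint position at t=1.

y_0 = S_0(0) = a_0 = -5
y_1 = S_1(0) = a_1 = 3
y_2 = S_2(0) = a_2 = -3
y_3 = S_3(0) = a_3 = -4
y_4 = S_4(0) = a_4 = -5
y_5 = S_4(2) = 5
t_q=1 is in segment 0 (τ=1); S_0(τ)=29/286

y_0=-5 y_1=3 y_2=-3 y_3=-4 y_4=-5 y_5=5
S(1) = 29/286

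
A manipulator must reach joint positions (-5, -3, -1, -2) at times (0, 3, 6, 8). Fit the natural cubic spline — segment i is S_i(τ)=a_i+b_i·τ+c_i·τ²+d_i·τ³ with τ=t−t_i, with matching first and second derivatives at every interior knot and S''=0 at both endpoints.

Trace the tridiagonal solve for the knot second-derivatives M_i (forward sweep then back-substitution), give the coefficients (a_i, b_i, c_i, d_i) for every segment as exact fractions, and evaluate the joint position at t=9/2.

Δ: Δ0=2/3, Δ1=2/3, Δ2=-1/2
row 1: diag=12, rhs=0; c'=1/4, d'=0
row 2: denom=10−3·1/4=37/4; d'=(-7−3·0)/(37/4)=-28/37
back: M2=-28/37
back: M1=0−1/4·-28/37=7/37
M: M0=0, M1=7/37, M2=-28/37, M3=0
seg 0: a=-5, c=M0/2=0, d=(M1−M0)/(6·3)=7/666, b=Δ0−h0·(2M0+M1)/6=127/222
seg 1: a=-3, c=M1/2=7/74, d=(M2−M1)/(6·3)=-35/666, b=Δ1−h1·(2M1+M2)/6=95/111
seg 2: a=-1, c=M2/2=-14/37, d=(M3−M2)/(6·2)=7/111, b=Δ2−h2·(2M2+M3)/6=1/222
t_q=9/2 → seg 1, τ=3/2; S=-3+95/111·τ+7/74·τ²+-35/666·τ³=-995/592

  seg 0: a=-5 b=127/222 c=0 d=7/666
  seg 1: a=-3 b=95/111 c=7/74 d=-35/666
  seg 2: a=-1 b=1/222 c=-14/37 d=7/111
S(9/2) = -995/592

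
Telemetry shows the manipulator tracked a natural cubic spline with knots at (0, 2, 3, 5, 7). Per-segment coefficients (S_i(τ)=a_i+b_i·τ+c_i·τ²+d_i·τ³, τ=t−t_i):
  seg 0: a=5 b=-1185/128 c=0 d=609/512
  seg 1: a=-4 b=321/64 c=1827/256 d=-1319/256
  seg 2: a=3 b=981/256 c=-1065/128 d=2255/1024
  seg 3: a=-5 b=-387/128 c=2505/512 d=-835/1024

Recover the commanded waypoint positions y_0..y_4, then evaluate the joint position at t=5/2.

y_0 = S_0(0) = a_0 = 5
y_1 = S_1(0) = a_1 = -4
y_2 = S_2(0) = a_2 = 3
y_3 = S_3(0) = a_3 = -5
y_4 = S_3(2) = 2
t_q=5/2 is in segment 1 (τ=1/2); S_1(τ)=-721/2048

y_0=5 y_1=-4 y_2=3 y_3=-5 y_4=2
S(5/2) = -721/2048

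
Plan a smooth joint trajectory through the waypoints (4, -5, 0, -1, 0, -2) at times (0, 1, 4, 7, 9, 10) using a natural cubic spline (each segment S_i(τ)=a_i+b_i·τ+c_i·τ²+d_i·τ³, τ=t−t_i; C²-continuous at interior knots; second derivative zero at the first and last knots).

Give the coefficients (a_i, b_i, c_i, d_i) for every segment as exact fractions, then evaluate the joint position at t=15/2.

Δ: Δ0=-9, Δ1=5/3, Δ2=-1/3, Δ3=1/2, Δ4=-2
row 1: diag=8, rhs=64; c'=3/8, d'=8
row 2: denom=12−3·3/8=87/8; d'=(-12−3·8)/(87/8)=-96/29
row 3: denom=10−3·8/29=266/29; d'=(5−3·-96/29)/(266/29)=433/266
row 4: denom=6−2·29/133=740/133; d'=(-15−2·433/266)/(740/133)=-607/185
back: M4=-607/185
back: M3=433/266−29/133·-607/185=867/370
back: M2=-96/29−8/29·867/370=-732/185
back: M1=8−3/8·-732/185=3509/370
M: M0=0, M1=3509/370, M2=-732/185, M3=867/370, M4=-607/185, M5=0
seg 0: a=4, c=M0/2=0, d=(M1−M0)/(6·1)=3509/2220, b=Δ0−h0·(2M0+M1)/6=-23489/2220
seg 1: a=-5, c=M1/2=3509/740, d=(M2−M1)/(6·3)=-4973/6660, b=Δ1−h1·(2M1+M2)/6=-6481/1110
seg 2: a=0, c=M2/2=-366/185, d=(M3−M2)/(6·3)=7/20, b=Δ2−h2·(2M2+M3)/6=5443/2220
seg 3: a=-1, c=M3/2=867/740, d=(M4−M3)/(6·2)=-2081/4440, b=Δ3−h3·(2M3+M4)/6=7/222
seg 4: a=0, c=M4/2=-607/370, d=(M5−M4)/(6·1)=607/1110, b=Δ4−h4·(2M4+M5)/6=-503/555
t_q=15/2 → seg 3, τ=1/2; S=-1+7/222·τ+867/740·τ²+-2081/4440·τ³=-8879/11840

  seg 0: a=4 b=-23489/2220 c=0 d=3509/2220
  seg 1: a=-5 b=-6481/1110 c=3509/740 d=-4973/6660
  seg 2: a=0 b=5443/2220 c=-366/185 d=7/20
  seg 3: a=-1 b=7/222 c=867/740 d=-2081/4440
  seg 4: a=0 b=-503/555 c=-607/370 d=607/1110
S(15/2) = -8879/11840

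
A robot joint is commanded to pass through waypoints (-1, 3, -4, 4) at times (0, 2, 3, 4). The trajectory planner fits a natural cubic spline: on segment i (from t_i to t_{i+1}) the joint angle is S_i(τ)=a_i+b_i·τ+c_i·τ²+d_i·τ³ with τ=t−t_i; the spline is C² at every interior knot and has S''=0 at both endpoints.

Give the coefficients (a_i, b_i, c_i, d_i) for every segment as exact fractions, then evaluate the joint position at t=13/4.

  seg 0: a=-1 b=148/23 c=0 d=-51/46
  seg 1: a=3 b=-158/23 c=-153/23 d=150/23
  seg 2: a=-4 b=-14/23 c=297/23 d=-99/23
S(13/4) = -5023/1472

Δ: Δ0=2, Δ1=-7, Δ2=8
row 1: diag=6, rhs=-54; c'=1/6, d'=-9
row 2: denom=4−1·1/6=23/6; d'=(90−1·-9)/(23/6)=594/23
back: M2=594/23
back: M1=-9−1/6·594/23=-306/23
M: M0=0, M1=-306/23, M2=594/23, M3=0
seg 0: a=-1, c=M0/2=0, d=(M1−M0)/(6·2)=-51/46, b=Δ0−h0·(2M0+M1)/6=148/23
seg 1: a=3, c=M1/2=-153/23, d=(M2−M1)/(6·1)=150/23, b=Δ1−h1·(2M1+M2)/6=-158/23
seg 2: a=-4, c=M2/2=297/23, d=(M3−M2)/(6·1)=-99/23, b=Δ2−h2·(2M2+M3)/6=-14/23
t_q=13/4 → seg 2, τ=1/4; S=-4+-14/23·τ+297/23·τ²+-99/23·τ³=-5023/1472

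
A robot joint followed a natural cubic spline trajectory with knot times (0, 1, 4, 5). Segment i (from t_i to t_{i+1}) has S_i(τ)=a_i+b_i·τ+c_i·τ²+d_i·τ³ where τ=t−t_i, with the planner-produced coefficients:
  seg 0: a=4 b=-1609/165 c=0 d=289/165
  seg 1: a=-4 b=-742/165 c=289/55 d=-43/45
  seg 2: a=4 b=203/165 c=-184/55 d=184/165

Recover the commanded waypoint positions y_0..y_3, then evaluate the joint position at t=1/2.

y_0 = S_0(0) = a_0 = 4
y_1 = S_1(0) = a_1 = -4
y_2 = S_2(0) = a_2 = 4
y_3 = S_2(1) = 3
t_q=1/2 is in segment 0 (τ=1/2); S_0(τ)=-289/440

y_0=4 y_1=-4 y_2=4 y_3=3
S(1/2) = -289/440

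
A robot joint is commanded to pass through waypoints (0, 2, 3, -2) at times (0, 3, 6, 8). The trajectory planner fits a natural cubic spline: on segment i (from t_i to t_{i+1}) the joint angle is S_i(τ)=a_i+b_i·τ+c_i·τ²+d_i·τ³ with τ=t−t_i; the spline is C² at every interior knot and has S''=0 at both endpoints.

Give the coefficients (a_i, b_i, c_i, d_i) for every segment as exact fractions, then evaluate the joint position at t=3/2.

Δ: Δ0=2/3, Δ1=1/3, Δ2=-5/2
row 1: diag=12, rhs=-2; c'=1/4, d'=-1/6
row 2: denom=10−3·1/4=37/4; d'=(-17−3·-1/6)/(37/4)=-66/37
back: M2=-66/37
back: M1=-1/6−1/4·-66/37=31/111
M: M0=0, M1=31/111, M2=-66/37, M3=0
seg 0: a=0, c=M0/2=0, d=(M1−M0)/(6·3)=31/1998, b=Δ0−h0·(2M0+M1)/6=39/74
seg 1: a=2, c=M1/2=31/222, d=(M2−M1)/(6·3)=-229/1998, b=Δ1−h1·(2M1+M2)/6=35/37
seg 2: a=3, c=M2/2=-33/37, d=(M3−M2)/(6·2)=11/74, b=Δ2−h2·(2M2+M3)/6=-97/74
t_q=3/2 → seg 0, τ=3/2; S=0+39/74·τ+0·τ²+31/1998·τ³=499/592

  seg 0: a=0 b=39/74 c=0 d=31/1998
  seg 1: a=2 b=35/37 c=31/222 d=-229/1998
  seg 2: a=3 b=-97/74 c=-33/37 d=11/74
S(3/2) = 499/592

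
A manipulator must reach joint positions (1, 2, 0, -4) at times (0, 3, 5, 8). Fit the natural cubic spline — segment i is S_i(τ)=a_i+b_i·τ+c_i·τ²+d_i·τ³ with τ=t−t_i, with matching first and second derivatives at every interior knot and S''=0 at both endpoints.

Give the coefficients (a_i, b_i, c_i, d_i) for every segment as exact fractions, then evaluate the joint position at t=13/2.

  seg 0: a=1 b=35/48 c=0 d=-19/432
  seg 1: a=2 b=-11/24 c=-19/48 d=1/16
  seg 2: a=0 b=-31/24 c=-1/48 d=1/432
S(13/2) = -253/128

Δ: Δ0=1/3, Δ1=-1, Δ2=-4/3
row 1: diag=10, rhs=-8; c'=1/5, d'=-4/5
row 2: denom=10−2·1/5=48/5; d'=(-2−2·-4/5)/(48/5)=-1/24
back: M2=-1/24
back: M1=-4/5−1/5·-1/24=-19/24
M: M0=0, M1=-19/24, M2=-1/24, M3=0
seg 0: a=1, c=M0/2=0, d=(M1−M0)/(6·3)=-19/432, b=Δ0−h0·(2M0+M1)/6=35/48
seg 1: a=2, c=M1/2=-19/48, d=(M2−M1)/(6·2)=1/16, b=Δ1−h1·(2M1+M2)/6=-11/24
seg 2: a=0, c=M2/2=-1/48, d=(M3−M2)/(6·3)=1/432, b=Δ2−h2·(2M2+M3)/6=-31/24
t_q=13/2 → seg 2, τ=3/2; S=0+-31/24·τ+-1/48·τ²+1/432·τ³=-253/128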